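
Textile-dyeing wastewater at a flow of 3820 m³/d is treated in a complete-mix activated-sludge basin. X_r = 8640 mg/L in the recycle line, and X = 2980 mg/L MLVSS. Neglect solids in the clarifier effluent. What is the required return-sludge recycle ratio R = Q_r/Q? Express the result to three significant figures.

R = Q_r/Q = X/(X_r − X) = 2980 / (8640 − 2980) = 0.5265.

R ≈ 0.527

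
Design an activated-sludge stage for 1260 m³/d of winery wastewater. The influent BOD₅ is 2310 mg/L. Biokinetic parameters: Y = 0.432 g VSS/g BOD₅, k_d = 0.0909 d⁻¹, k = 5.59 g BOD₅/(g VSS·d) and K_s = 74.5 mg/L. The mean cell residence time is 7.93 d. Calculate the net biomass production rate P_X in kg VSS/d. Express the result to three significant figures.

From the Monod/SRT balance for a CMAS, S = K_s·(1+k_d θ_c)/[θ_c·(Y k − k_d) − 1] = 74.5 × (1 + 0.0909 × 7.93) / [7.93 × (0.432 × 5.59 − 0.0909) − 1] = 128.2 / 17.43 = 7.356 mg/L.
Y_obs = Y / (1 + k_d θ_c) = 0.432 / (1 + 0.0909 × 7.93) = 0.432 / 1.721 = 0.2510.
Q·(S₀ − S) = 1260 × (2310 − 7.36) × 10⁻³ = 2901 kg/d removed.
So the net sludge growth is P_X = 0.2510 × 2901 = 728.4 kg VSS/d.

P_X ≈ 728 kg VSS/d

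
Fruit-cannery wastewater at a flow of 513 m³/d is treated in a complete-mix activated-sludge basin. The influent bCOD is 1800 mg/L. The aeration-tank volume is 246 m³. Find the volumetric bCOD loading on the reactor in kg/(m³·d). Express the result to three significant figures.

L_v = Q S₀ / V = 513 × 1800 × 10⁻³ / 246.0 = 3.754 kg/(m³·d).

L_v ≈ 3.75 kg bCOD/(m³·d)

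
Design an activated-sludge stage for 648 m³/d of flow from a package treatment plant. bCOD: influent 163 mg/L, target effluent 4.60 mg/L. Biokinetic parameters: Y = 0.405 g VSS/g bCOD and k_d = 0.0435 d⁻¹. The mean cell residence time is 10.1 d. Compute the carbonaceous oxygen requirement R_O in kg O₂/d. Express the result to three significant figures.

Correct the yield for decay: Y_obs = Y/(1 + k_d θ_c) = 0.405 / (1 + 0.0435 × 10.1) = 0.405 / 1.439 = 0.2814.
Q·(S₀ − S) = 648 × (163 − 4.60) × 10⁻³ = 102.6 kg/d removed.
P_X = Y_obs·Q·(S₀ − S) = 0.2814 × 102.6 = 28.88 kg VSS/d.
Carbonaceous O₂ demand = substrate oxidised − cell-mass equivalent = 102.6 − 1.42 × 28.88 = 61.63 kg O₂/d.

R_O ≈ 61.6 kg O₂/d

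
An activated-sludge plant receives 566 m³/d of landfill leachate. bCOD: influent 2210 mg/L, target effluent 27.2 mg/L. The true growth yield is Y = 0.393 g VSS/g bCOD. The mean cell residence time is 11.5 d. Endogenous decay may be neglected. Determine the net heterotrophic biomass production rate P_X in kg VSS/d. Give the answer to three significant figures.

P_X ≈ 486 kg VSS/d

Since k_d ≈ 0, Y_obs = Y = 0.393 g VSS/g bCOD.
Substrate removed = Q·(S₀ − S) = 566 m³/d × (2210 − 27.2) g/m³ = 1.24×10^6 g/d = 1235 kg/d.
So the net sludge growth is P_X = 0.3930 × 1235 = 485.5 kg VSS/d.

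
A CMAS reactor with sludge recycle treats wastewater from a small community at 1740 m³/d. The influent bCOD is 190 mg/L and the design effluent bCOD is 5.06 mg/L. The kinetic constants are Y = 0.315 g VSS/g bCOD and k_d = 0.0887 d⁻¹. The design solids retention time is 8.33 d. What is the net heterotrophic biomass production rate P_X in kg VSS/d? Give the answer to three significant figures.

Observed yield with endogenous decay: Y_obs = Y / (1 + k_d·θ_c) = 0.315 / (1 + 0.0887 × 8.33) = 0.315 / 1.739 = 0.1812 g VSS/g bCOD.
Mass of bCOD removed per day: Q(S₀ − S) = 1740 × 184.9 g/m³ = 321.8 kg/d.
P_X = Y_obs · Q(S₀ − S) = 0.1812 × 321.8 = 58.29 kg VSS/d.

P_X ≈ 58.3 kg VSS/d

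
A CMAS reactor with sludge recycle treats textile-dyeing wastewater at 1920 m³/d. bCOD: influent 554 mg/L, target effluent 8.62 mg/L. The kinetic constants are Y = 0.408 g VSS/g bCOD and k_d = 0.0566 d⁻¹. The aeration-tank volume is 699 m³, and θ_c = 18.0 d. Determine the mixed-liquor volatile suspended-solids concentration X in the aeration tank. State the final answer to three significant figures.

Solving the biomass balance for X: X = Y Q (S₀−S) θ_c / [V (1+k_d θ_c)] = 0.408 × 1920 × (554 − 8.62) × 18.0 / [699 × (1 + 0.0566 × 18.0)] = 5450 mg/L.

X ≈ 5450 mg/L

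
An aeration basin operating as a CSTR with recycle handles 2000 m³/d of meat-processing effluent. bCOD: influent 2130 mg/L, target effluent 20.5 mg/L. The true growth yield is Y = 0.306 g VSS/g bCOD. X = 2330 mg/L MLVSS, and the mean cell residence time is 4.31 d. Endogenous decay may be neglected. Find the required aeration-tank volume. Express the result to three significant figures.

With k_d = 0 the design equation reduces to V = Y Q (S₀−S) θ_c / X = 0.306 × 2000 × (2130 − 20.5) × 4.31 / 2330 = 2388 m³.

V ≈ 2390 m³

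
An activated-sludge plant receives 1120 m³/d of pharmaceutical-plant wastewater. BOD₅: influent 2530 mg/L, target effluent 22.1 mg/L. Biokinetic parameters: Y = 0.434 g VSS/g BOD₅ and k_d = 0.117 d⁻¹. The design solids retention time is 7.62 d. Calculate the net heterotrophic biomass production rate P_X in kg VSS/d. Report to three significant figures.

P_X ≈ 644 kg VSS/d

The observed yield is Y_obs = Y/(1 + k_d·θ_c) = 0.434 / (1 + 0.117 × 7.62) = 0.434 / 1.892 = 0.2294 g VSS per g BOD₅ removed.
Q·(S₀ − S) = 1120 × (2530 − 22.1) × 10⁻³ = 2809 kg/d removed.
Biomass produced: P_X = Y_obs·Q·ΔS = 0.2294 × 2809 ≈ 644.5 kg VSS/d.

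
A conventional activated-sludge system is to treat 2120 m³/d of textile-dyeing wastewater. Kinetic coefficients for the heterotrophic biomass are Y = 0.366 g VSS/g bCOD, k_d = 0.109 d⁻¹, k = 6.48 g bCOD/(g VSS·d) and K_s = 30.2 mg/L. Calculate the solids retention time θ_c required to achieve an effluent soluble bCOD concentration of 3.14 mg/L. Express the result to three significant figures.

θ_c ≈ 8.74 d

At the target effluent, Y k S/(K_s+S) = 0.366×6.48×3.14/33.34 = 0.2234 d⁻¹.
Then 1/θ_c = μ − k_d = 0.2234 − 0.109 = 0.1144 d⁻¹, giving θ_c = 8.744 d.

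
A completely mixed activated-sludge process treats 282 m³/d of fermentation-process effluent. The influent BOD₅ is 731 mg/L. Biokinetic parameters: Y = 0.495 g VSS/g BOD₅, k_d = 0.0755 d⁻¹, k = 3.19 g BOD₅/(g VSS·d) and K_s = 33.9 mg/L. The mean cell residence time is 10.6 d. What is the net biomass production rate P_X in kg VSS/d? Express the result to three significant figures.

For a completely mixed reactor with recycle the Lawrence–McCarty relation gives S = K_s·(1 + k_d·θ_c) / [θ_c·(Y·k − k_d) − 1] = 33.9 × (1 + 0.0755 × 10.6) / [10.6 × (0.495 × 3.19 − 0.0755) − 1] = 61.03 / 14.94 = 4.086 mg/L.
Y_obs = Y / (1 + k_d θ_c) = 0.495 / (1 + 0.0755 × 10.6) = 0.495 / 1.800 = 0.2750.
Substrate removed = Q·(S₀ − S) = 282 m³/d × (731 − 4.09) g/m³ = 2.05×10^5 g/d = 205.0 kg/d.
Net biomass production P_X = Y_obs × Q·(S₀ − S) = 0.2750 × 205.0 = 56.36 kg VSS/d.

P_X ≈ 56.4 kg VSS/d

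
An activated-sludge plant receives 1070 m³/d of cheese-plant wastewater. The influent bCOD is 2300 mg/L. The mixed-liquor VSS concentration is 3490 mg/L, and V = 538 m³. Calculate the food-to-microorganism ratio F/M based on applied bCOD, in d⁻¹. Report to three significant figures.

F/M ≈ 1.31 d⁻¹

Food-to-microorganism ratio F/M = Q S₀ / (V X) = 1070 × 2300 / (538.0 × 3490) = 1.311 d⁻¹.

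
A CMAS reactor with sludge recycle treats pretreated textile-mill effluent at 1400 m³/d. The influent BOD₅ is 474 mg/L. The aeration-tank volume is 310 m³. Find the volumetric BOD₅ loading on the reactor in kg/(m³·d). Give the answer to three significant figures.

L_v ≈ 2.14 kg BOD₅/(m³·d)

Volumetric loading L_v = Q·S₀ / V = 1400 × 474 g/m³ / 310.0 m³ = 2141 g/(m³·d) = 2.141 kg BOD₅/(m³·d).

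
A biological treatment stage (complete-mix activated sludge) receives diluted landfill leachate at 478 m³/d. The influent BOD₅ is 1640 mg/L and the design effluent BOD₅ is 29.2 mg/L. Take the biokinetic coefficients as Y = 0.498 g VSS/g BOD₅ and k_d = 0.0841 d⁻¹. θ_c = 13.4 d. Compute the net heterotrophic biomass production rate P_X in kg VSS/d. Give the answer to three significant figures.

The observed yield is Y_obs = Y/(1 + k_d·θ_c) = 0.498 / (1 + 0.0841 × 13.4) = 0.498 / 2.127 = 0.2341 g VSS per g BOD₅ removed.
Mass of BOD₅ removed per day: Q(S₀ − S) = 478 × 1611 g/m³ = 770.0 kg/d.
Net biomass production P_X = Y_obs × Q·(S₀ − S) = 0.2341 × 770.0 = 180.3 kg VSS/d.

P_X ≈ 180 kg VSS/d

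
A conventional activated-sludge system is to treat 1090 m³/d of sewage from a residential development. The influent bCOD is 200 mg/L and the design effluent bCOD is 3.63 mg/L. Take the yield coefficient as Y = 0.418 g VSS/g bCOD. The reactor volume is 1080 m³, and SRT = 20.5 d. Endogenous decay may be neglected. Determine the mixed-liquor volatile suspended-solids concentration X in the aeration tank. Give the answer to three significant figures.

From V·X = Y·Q·(S₀ − S)·θ_c (decay neglected): X = 0.418 × 1090 × (200 − 3.63) × 20.5 / 1080 = 1698 mg/L.

X ≈ 1700 mg/L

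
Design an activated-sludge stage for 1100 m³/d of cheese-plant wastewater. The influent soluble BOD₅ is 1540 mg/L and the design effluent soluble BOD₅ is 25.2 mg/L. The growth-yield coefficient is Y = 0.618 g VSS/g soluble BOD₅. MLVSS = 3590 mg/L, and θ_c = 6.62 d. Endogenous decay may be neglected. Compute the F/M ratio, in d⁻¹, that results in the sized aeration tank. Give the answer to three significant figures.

Biomass mass balance (decay neglected): V·X = Y·Q·(S₀ − S)·θ_c, so V = 0.618 × 1100 × (1540 − 25.2) × 6.62 / 3590 = 1899 m³.
Food-to-microorganism ratio F/M = Q S₀ / (V X) = 1100 × 1540 / (1899 × 3590) = 0.2485 d⁻¹.

F/M ≈ 0.248 d⁻¹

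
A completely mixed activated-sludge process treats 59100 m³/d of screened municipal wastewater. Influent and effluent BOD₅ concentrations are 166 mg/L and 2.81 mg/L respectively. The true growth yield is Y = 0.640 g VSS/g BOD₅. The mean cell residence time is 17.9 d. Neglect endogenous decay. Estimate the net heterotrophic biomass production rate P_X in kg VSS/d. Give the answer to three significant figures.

P_X ≈ 6170 kg VSS/d

Since k_d ≈ 0, Y_obs = Y = 0.640 g VSS/g BOD₅.
Substrate removed = Q·(S₀ − S) = 59100 m³/d × (166 − 2.81) g/m³ = 9.64×10^6 g/d = 9645 kg/d.
Biomass produced: P_X = Y_obs·Q·ΔS = 0.6400 × 9645 ≈ 6172 kg VSS/d.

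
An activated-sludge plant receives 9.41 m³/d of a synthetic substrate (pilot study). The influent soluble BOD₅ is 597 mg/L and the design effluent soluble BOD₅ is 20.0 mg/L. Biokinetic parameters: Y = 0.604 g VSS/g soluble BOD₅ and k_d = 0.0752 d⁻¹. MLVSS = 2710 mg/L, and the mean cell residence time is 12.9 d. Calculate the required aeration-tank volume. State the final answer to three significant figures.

Steady-state biomass mass balance: V·X·(1 + k_d·θ_c) = Y·Q·(S₀ − S)·θ_c, so V = 0.604 × 9.41 × (597 − 20.0) × 12.9 / [2710 × (1 + 0.0752 × 12.9)] = 4.23×10^4 / 5339 = 7.924 m³.

V ≈ 7.92 m³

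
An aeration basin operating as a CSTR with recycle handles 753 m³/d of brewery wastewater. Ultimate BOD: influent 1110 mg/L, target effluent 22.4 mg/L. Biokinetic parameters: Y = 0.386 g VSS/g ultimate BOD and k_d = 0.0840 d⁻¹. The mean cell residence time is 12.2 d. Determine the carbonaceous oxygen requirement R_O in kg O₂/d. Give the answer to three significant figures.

Observed yield with endogenous decay: Y_obs = Y / (1 + k_d·θ_c) = 0.386 / (1 + 0.0840 × 12.2) = 0.386 / 2.025 = 0.1906 g VSS/g ultimate BOD.
Mass of ultimate BOD removed per day: Q(S₀ − S) = 753 × 1088 g/m³ = 819.0 kg/d.
Biomass synthesised: P_X = Y_obs × 819.0 = 156.1 kg VSS/d.
R_O = Q·(S₀ − S) − 1.42·P_X = 819.0 − 1.42 × 156.1 = 597.3 kg O₂/d.

R_O ≈ 597 kg O₂/d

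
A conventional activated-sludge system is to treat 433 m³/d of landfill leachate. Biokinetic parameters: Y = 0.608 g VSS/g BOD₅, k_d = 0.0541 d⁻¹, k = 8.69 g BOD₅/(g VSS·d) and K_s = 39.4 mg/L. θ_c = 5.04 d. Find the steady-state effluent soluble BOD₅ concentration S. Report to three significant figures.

From the Monod/SRT balance for a CMAS, S = K_s·(1+k_d θ_c)/[θ_c·(Y k − k_d) − 1] = 39.4 × (1 + 0.0541 × 5.04) / [5.04 × (0.608 × 8.69 − 0.0541) − 1] = 50.14 / 25.36 = 1.978 mg/L.

S ≈ 1.98 mg/L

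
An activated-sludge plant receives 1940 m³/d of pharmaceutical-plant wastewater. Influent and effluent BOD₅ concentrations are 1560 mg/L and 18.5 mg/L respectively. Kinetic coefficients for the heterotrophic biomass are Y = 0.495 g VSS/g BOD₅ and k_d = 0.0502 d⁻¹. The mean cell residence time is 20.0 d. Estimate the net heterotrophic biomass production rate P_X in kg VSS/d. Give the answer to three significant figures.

P_X ≈ 739 kg VSS/d

Y_obs = Y / (1 + k_d θ_c) = 0.495 / (1 + 0.0502 × 20.0) = 0.495 / 2.004 = 0.2470.
ΔS = 1560 − 18.5 = 1542 mg/L, so the substrate removal rate is 1940 × 1542/1000 = 2991 kg BOD₅/d.
Biomass produced: P_X = Y_obs·Q·ΔS = 0.2470 × 2991 ≈ 738.7 kg VSS/d.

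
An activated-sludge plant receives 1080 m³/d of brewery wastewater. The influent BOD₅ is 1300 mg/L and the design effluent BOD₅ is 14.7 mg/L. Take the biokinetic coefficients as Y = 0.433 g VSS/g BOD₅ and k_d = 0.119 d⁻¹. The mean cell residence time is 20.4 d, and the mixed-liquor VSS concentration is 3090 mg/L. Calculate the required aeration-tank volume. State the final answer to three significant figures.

V ≈ 1160 m³

From the SRT design equation V = Y Q (S₀−S) θ_c / [X (1 + k_d θ_c)] = 0.433 × 1080 × (1300 − 14.7) × 20.4 / [3090 × (1 + 0.119 × 20.4)] = 1.23×10^7 / 10591 = 1158 m³.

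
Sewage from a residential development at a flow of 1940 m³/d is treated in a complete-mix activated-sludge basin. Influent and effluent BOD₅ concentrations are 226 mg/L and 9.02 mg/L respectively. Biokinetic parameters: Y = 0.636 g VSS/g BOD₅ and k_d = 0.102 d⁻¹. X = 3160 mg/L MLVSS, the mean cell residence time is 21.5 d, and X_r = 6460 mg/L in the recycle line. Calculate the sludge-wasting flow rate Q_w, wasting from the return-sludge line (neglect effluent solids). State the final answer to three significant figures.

Rearranging the biomass balance for a CMAS with decay, V = Y·Q·ΔS·θ_c / [X·(1+k_d θ_c)] = 0.636 × 1940 × (226 − 9.02) × 21.5 / [3160 × (1 + 0.102 × 21.5)] = 5.76×10^6 / 10090 = 570.5 m³.
Wasting from the return line (neglecting effluent solids): Q_w = V·X / (θ_c·X_r) = 570.5 × 3160 / (21.5 × 6460) = 12.98 m³/d.

Q_w ≈ 13.0 m³/d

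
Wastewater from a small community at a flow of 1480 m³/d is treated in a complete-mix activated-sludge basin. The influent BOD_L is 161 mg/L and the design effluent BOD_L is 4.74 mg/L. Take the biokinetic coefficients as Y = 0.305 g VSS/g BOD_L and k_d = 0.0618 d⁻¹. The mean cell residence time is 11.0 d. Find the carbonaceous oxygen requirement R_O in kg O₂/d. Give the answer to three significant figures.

R_O ≈ 172 kg O₂/d

The observed yield is Y_obs = Y/(1 + k_d·θ_c) = 0.305 / (1 + 0.0618 × 11.0) = 0.305 / 1.680 = 0.1816 g VSS per g BOD_L removed.
Mass of BOD_L removed per day: Q(S₀ − S) = 1480 × 156.3 g/m³ = 231.3 kg/d.
Biomass synthesised: P_X = Y_obs × 231.3 = 41.99 kg VSS/d.
R_O = Q·(S₀ − S) − 1.42·P_X = 231.3 − 1.42 × 41.99 = 171.6 kg O₂/d.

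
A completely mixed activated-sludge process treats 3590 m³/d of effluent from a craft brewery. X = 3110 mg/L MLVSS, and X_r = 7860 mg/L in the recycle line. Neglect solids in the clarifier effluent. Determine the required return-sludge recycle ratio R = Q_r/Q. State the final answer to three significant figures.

R ≈ 0.655

R = Q_r/Q = X/(X_r − X) = 3110 / (7860 − 3110) = 0.6547.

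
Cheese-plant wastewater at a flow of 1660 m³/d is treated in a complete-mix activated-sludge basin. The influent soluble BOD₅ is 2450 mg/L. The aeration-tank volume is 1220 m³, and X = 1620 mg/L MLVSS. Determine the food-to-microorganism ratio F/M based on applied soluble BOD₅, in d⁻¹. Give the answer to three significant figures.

F/M = Q·S₀ / (V·X) = 1660 × 2450 / (1220 × 1620) = 2.058 g soluble BOD₅·(g VSS·d)⁻¹.

F/M ≈ 2.06 d⁻¹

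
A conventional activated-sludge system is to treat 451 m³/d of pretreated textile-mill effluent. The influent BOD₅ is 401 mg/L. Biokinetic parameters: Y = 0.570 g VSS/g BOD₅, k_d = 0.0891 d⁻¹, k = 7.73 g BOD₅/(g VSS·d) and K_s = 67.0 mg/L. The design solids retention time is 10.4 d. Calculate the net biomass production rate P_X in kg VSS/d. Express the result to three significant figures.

P_X ≈ 53.1 kg VSS/d

Effluent substrate depends only on kinetics and SRT: S = K_s(1 + k_d θ_c) / [θ_c(Yk − k_d) − 1] = 67.0 × (1 + 0.0891 × 10.4) / [10.4 × (0.570 × 7.73 − 0.0891) − 1] = 129.1 / 43.90 = 2.941 mg/L.
Y_obs = Y / (1 + k_d θ_c) = 0.570 / (1 + 0.0891 × 10.4) = 0.570 / 1.927 = 0.2959.
Substrate removed = Q·(S₀ − S) = 451 m³/d × (401 − 2.94) g/m³ = 1.8×10^5 g/d = 179.5 kg/d.
P_X = Y_obs · Q(S₀ − S) = 0.2959 × 179.5 = 53.11 kg VSS/d.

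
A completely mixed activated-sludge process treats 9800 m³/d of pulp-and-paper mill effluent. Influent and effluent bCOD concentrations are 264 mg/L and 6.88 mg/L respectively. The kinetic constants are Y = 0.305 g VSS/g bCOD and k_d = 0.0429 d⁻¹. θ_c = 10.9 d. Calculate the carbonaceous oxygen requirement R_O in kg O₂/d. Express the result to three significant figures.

R_O ≈ 1780 kg O₂/d

The observed yield is Y_obs = Y/(1 + k_d·θ_c) = 0.305 / (1 + 0.0429 × 10.9) = 0.305 / 1.468 = 0.2078 g VSS per g bCOD removed.
ΔS = 264 − 6.88 = 257.1 mg/L, so the substrate removal rate is 9800 × 257.1/1000 = 2520 kg bCOD/d.
Biomass synthesised: P_X = Y_obs × 2520 = 523.7 kg VSS/d.
Carbonaceous O₂ demand = substrate oxidised − cell-mass equivalent = 2520 − 1.42 × 523.7 = 1776 kg O₂/d.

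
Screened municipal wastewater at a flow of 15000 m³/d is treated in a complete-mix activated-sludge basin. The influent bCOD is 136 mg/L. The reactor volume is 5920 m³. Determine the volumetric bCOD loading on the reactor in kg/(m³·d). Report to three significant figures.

L_v ≈ 0.345 kg bCOD/(m³·d)

Applied bCOD load per unit volume = Q·S₀/V = (15000 × 136/1000)/5920 = 0.3446 kg bCOD·m⁻³·d⁻¹.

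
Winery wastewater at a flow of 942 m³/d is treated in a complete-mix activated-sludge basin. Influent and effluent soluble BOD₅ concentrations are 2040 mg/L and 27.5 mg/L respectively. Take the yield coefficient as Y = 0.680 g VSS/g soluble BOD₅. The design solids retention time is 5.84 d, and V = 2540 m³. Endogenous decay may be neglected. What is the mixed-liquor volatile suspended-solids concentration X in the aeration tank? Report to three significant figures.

Without decay, X = Y Q (S₀−S) θ_c / V = 0.680 × 942 × (2040 − 27.5) × 5.84 / 2540 = 2964 mg/L.

X ≈ 2960 mg/L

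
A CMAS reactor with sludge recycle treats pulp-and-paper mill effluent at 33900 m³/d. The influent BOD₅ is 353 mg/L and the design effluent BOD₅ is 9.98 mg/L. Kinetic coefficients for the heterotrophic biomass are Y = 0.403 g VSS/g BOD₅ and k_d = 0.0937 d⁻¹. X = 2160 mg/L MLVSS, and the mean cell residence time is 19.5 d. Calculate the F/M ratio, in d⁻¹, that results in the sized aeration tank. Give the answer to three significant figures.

F/M ≈ 0.370 d⁻¹

Steady-state biomass mass balance: V·X·(1 + k_d·θ_c) = Y·Q·(S₀ − S)·θ_c, so V = 0.403 × 33900 × (353 − 9.98) × 19.5 / [2160 × (1 + 0.0937 × 19.5)] = 9.14×10^7 / 6107 = 14964 m³.
F/M = Q·S₀ / (V·X) = 33900 × 353 / (14964 × 2160) = 0.3702 g BOD₅·(g VSS·d)⁻¹.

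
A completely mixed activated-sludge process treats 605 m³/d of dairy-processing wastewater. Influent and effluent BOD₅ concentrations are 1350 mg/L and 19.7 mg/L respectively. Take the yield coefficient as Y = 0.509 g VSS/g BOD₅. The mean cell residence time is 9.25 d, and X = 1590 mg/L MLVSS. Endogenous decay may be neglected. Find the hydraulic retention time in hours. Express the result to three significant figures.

τ ≈ 94.5 h

Biomass mass balance (decay neglected): V·X = Y·Q·(S₀ − S)·θ_c, so V = 0.509 × 605 × (1350 − 19.7) × 9.25 / 1590 = 2383 m³.
Hydraulic retention time τ = V/Q = 2383 / 605 = 3.939 d = 94.54 h.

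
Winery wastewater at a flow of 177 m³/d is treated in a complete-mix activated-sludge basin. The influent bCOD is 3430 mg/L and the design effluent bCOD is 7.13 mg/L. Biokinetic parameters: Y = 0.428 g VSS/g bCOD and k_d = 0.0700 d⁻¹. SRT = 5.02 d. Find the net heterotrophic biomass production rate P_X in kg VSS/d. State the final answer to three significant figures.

The observed yield is Y_obs = Y/(1 + k_d·θ_c) = 0.428 / (1 + 0.0700 × 5.02) = 0.428 / 1.351 = 0.3167 g VSS per g bCOD removed.
Q·(S₀ − S) = 177 × (3430 − 7.13) × 10⁻³ = 605.8 kg/d removed.
Net biomass production P_X = Y_obs × Q·(S₀ − S) = 0.3167 × 605.8 = 191.9 kg VSS/d.

P_X ≈ 192 kg VSS/d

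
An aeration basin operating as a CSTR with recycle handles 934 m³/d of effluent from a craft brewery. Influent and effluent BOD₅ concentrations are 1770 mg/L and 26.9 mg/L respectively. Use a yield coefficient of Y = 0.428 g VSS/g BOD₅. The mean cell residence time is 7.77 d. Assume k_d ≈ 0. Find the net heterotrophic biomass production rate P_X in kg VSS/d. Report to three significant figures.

Since k_d ≈ 0, Y_obs = Y = 0.428 g VSS/g BOD₅.
Q·(S₀ − S) = 934 × (1770 − 26.9) × 10⁻³ = 1628 kg/d removed.
So the net sludge growth is P_X = 0.4280 × 1628 = 696.8 kg VSS/d.

P_X ≈ 697 kg VSS/d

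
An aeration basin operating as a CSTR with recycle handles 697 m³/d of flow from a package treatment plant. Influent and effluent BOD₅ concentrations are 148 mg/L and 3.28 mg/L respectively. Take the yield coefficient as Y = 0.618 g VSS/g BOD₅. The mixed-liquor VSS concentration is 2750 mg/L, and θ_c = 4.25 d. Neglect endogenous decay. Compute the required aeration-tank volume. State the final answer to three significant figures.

V·X = Y·Q·ΔS·θ_c gives V = 0.618 × 697 × (148 − 3.28) × 4.25 / 2750 = 96.34 m³.

V ≈ 96.3 m³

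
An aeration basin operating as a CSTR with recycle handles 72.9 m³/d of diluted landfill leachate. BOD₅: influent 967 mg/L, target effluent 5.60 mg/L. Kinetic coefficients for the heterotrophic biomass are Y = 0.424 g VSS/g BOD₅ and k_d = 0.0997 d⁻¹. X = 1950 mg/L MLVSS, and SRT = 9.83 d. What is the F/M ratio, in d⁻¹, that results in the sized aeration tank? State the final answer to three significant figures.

F/M ≈ 0.478 d⁻¹

Steady-state biomass mass balance: V·X·(1 + k_d·θ_c) = Y·Q·(S₀ − S)·θ_c, so V = 0.424 × 72.9 × (967 − 5.60) × 9.83 / [1950 × (1 + 0.0997 × 9.83)] = 2.92×10^5 / 3861 = 75.66 m³.
F/M = Q·S₀ / (V·X) = 72.9 × 967 / (75.66 × 1950) = 0.4778 g BOD₅·(g VSS·d)⁻¹.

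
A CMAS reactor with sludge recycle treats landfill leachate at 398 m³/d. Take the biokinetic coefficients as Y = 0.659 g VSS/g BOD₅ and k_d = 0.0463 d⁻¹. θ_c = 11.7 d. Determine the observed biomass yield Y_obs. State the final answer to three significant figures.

Y_obs = Y / (1 + k_d θ_c) = 0.659 / (1 + 0.0463 × 11.7) = 0.659 / 1.542 = 0.4274.

Y_obs ≈ 0.427 g VSS/g BOD₅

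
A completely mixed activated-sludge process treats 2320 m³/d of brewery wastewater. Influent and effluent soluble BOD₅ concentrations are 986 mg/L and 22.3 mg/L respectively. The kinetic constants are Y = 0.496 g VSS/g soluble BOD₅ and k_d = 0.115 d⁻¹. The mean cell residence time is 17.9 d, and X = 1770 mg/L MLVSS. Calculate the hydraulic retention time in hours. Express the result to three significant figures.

τ ≈ 37.9 h

From the SRT design equation V = Y Q (S₀−S) θ_c / [X (1 + k_d θ_c)] = 0.496 × 2320 × (986 − 22.3) × 17.9 / [1770 × (1 + 0.115 × 17.9)] = 1.99×10^7 / 5414 = 3667 m³.
τ = V/Q = 3667/2320 = 1.581 d, or 37.93 h.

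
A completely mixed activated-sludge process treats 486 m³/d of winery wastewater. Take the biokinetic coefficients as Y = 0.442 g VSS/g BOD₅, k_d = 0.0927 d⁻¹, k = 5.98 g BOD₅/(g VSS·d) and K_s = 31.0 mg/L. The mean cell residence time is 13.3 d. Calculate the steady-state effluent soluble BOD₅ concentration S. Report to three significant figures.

From the Monod/SRT balance for a CMAS, S = K_s·(1+k_d θ_c)/[θ_c·(Y k − k_d) − 1] = 31.0 × (1 + 0.0927 × 13.3) / [13.3 × (0.442 × 5.98 − 0.0927) − 1] = 69.22 / 32.92 = 2.103 mg/L.

S ≈ 2.10 mg/L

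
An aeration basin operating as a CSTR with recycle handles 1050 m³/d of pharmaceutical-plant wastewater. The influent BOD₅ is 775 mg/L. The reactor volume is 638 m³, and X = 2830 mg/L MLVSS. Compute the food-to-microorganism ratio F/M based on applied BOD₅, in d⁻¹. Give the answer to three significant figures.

F/M ≈ 0.451 d⁻¹

F/M = Q·S₀ / (V·X) = 1050 × 775 / (638.0 × 2830) = 0.4507 g BOD₅·(g VSS·d)⁻¹.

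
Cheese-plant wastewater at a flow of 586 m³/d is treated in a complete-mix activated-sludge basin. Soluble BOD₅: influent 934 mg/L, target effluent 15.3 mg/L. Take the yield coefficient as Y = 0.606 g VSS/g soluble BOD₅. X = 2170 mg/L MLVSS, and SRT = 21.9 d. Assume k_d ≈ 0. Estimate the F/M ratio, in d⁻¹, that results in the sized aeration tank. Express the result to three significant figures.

V·X = Y·Q·ΔS·θ_c gives V = 0.606 × 586 × (934 − 15.3) × 21.9 / 2170 = 3293 m³.
F/M = Q·S₀ / (V·X) = 586 × 934 / (3293 × 2170) = 0.07660 g soluble BOD₅·(g VSS·d)⁻¹.

F/M ≈ 0.0766 d⁻¹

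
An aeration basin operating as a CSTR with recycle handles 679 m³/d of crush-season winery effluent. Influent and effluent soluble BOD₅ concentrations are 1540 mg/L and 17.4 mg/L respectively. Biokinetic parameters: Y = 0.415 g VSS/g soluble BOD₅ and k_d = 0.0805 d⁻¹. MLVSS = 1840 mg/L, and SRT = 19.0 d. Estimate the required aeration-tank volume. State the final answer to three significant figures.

V ≈ 1750 m³

Steady-state biomass mass balance: V·X·(1 + k_d·θ_c) = Y·Q·(S₀ − S)·θ_c, so V = 0.415 × 679 × (1540 − 17.4) × 19.0 / [1840 × (1 + 0.0805 × 19.0)] = 8.15×10^6 / 4654 = 1751 m³.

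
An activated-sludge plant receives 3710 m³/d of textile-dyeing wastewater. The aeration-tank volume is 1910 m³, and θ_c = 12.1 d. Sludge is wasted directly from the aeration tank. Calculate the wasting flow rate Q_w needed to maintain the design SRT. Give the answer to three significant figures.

Q_w ≈ 158 m³/d

Wasting from the aeration tank: Q_w = V / θ_c = 1910 / 12.1 = 157.9 m³/d.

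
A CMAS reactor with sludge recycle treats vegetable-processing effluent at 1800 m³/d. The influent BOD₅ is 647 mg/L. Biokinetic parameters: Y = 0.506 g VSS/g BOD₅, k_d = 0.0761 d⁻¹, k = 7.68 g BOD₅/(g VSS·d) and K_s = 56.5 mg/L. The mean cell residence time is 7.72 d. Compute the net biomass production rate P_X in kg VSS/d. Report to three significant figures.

For a completely mixed reactor with recycle the Lawrence–McCarty relation gives S = K_s·(1 + k_d·θ_c) / [θ_c·(Y·k − k_d) − 1] = 56.5 × (1 + 0.0761 × 7.72) / [7.72 × (0.506 × 7.68 − 0.0761) − 1] = 89.69 / 28.41 = 3.157 mg/L.
Correct the yield for decay: Y_obs = Y/(1 + k_d θ_c) = 0.506 / (1 + 0.0761 × 7.72) = 0.506 / 1.587 = 0.3187.
Mass of BOD₅ removed per day: Q(S₀ − S) = 1800 × 643.8 g/m³ = 1159 kg/d.
P_X = Y_obs · Q(S₀ − S) = 0.3187 × 1159 = 369.4 kg VSS/d.

P_X ≈ 369 kg VSS/d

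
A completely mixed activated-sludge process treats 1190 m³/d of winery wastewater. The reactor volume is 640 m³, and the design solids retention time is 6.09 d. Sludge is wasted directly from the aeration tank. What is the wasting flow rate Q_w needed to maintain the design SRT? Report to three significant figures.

Q_w ≈ 105 m³/d

For wasting at MLVSS concentration, Q_w = V/θ_c = 640.0/6.09 = 105.1 m³/d.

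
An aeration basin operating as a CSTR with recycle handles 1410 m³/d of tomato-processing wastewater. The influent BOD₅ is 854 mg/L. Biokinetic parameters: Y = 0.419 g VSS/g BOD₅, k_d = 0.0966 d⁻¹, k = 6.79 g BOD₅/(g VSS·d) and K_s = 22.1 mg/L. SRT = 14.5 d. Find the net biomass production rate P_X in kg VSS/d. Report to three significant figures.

P_X ≈ 210 kg VSS/d

From the Monod/SRT balance for a CMAS, S = K_s·(1+k_d θ_c)/[θ_c·(Y k − k_d) − 1] = 22.1 × (1 + 0.0966 × 14.5) / [14.5 × (0.419 × 6.79 − 0.0966) − 1] = 53.06 / 38.85 = 1.366 mg/L.
Y_obs = Y / (1 + k_d θ_c) = 0.419 / (1 + 0.0966 × 14.5) = 0.419 / 2.401 = 0.1745.
ΔS = 854 − 1.37 = 852.6 mg/L, so the substrate removal rate is 1410 × 852.6/1000 = 1202 kg BOD₅/d.
Net biomass production P_X = Y_obs × Q·(S₀ − S) = 0.1745 × 1202 = 209.8 kg VSS/d.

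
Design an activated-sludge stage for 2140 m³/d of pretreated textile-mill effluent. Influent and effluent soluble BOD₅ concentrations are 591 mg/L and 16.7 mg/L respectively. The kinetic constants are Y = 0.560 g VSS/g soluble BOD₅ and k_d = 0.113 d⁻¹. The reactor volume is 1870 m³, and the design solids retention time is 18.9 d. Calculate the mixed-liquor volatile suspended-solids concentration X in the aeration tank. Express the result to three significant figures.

Solving the biomass balance for X: X = Y Q (S₀−S) θ_c / [V (1+k_d θ_c)] = 0.560 × 2140 × (591 − 16.7) × 18.9 / [1870 × (1 + 0.113 × 18.9)] = 2218 mg/L.

X ≈ 2220 mg/L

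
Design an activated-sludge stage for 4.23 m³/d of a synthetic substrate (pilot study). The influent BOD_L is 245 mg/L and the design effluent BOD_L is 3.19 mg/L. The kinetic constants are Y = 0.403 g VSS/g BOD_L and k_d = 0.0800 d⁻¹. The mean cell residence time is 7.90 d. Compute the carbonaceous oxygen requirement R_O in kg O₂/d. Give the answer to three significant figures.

Observed yield with endogenous decay: Y_obs = Y / (1 + k_d·θ_c) = 0.403 / (1 + 0.0800 × 7.90) = 0.403 / 1.632 = 0.2469 g VSS/g BOD_L.
Mass of BOD_L removed per day: Q(S₀ − S) = 4.23 × 241.8 g/m³ = 1.023 kg/d.
P_X = Y_obs·Q·(S₀ − S) = 0.2469 × 1.023 = 0.2526 kg VSS/d.
R_O = Q·ΔS − 1.42 P_X = 1.023 − 0.3587 = 0.6642 kg O₂/d.

R_O ≈ 0.664 kg O₂/d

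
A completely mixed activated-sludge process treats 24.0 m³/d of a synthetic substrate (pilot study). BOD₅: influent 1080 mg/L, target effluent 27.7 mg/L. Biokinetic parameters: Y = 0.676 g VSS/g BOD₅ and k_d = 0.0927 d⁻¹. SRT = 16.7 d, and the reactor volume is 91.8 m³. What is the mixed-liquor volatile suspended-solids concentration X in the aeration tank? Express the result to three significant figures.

Solving the biomass balance for X: X = Y Q (S₀−S) θ_c / [V (1+k_d θ_c)] = 0.676 × 24.0 × (1080 − 27.7) × 16.7 / [91.8 × (1 + 0.0927 × 16.7)] = 1219 mg/L.

X ≈ 1220 mg/L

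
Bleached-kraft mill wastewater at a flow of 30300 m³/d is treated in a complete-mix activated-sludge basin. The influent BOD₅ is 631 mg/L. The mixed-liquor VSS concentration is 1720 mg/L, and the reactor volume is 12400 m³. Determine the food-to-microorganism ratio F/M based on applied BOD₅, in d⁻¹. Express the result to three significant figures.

F/M = applied load / biomass = Q·S₀/(V·X) = 30300 × 631 / (12400 × 1720) = 0.8964 d⁻¹.

F/M ≈ 0.896 d⁻¹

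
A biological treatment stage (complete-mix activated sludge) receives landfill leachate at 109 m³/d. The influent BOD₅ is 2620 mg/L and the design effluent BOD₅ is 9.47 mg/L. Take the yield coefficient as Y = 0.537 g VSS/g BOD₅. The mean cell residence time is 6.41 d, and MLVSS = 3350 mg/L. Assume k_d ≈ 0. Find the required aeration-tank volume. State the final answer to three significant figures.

V ≈ 292 m³

Biomass mass balance (decay neglected): V·X = Y·Q·(S₀ − S)·θ_c, so V = 0.537 × 109 × (2620 − 9.47) × 6.41 / 3350 = 292.4 m³.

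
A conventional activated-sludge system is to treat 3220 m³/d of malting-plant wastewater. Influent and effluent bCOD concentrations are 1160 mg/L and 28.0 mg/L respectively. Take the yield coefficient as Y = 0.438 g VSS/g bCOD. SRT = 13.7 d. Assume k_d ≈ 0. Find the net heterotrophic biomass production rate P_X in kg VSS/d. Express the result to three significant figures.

P_X ≈ 1600 kg VSS/d

With endogenous decay neglected, the observed yield equals the true yield: Y_obs = Y = 0.438 g VSS/g bCOD.
Q·(S₀ − S) = 3220 × (1160 − 28.0) × 10⁻³ = 3645 kg/d removed.
P_X = Y_obs · Q(S₀ − S) = 0.4380 × 3645 = 1597 kg VSS/d.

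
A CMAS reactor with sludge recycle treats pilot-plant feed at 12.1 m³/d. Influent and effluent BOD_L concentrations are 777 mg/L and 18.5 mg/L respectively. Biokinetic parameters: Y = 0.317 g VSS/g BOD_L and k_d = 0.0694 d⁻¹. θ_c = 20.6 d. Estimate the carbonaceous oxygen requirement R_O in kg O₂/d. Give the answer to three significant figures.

Observed yield with endogenous decay: Y_obs = Y / (1 + k_d·θ_c) = 0.317 / (1 + 0.0694 × 20.6) = 0.317 / 2.430 = 0.1305 g VSS/g BOD_L.
Substrate removed = Q·(S₀ − S) = 12.1 m³/d × (777 − 18.5) g/m³ = 9.18×10^3 g/d = 9.178 kg/d.
Biomass synthesised: P_X = Y_obs × 9.178 = 1.197 kg VSS/d.
R_O = Q·(S₀ − S) − 1.42·P_X = 9.178 − 1.42 × 1.197 = 7.477 kg O₂/d.

R_O ≈ 7.48 kg O₂/d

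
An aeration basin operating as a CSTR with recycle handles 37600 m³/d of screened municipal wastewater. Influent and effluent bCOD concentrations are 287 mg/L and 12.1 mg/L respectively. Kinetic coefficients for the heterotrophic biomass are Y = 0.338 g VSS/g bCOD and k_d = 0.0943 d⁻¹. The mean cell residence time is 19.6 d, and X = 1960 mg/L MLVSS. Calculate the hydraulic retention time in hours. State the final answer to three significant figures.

From the SRT design equation V = Y Q (S₀−S) θ_c / [X (1 + k_d θ_c)] = 0.338 × 37600 × (287 − 12.1) × 19.6 / [1960 × (1 + 0.0943 × 19.6)] = 6.85×10^7 / 5583 = 12266 m³.
τ = V/Q = 12266/37600 = 0.3262 d, or 7.829 h.

τ ≈ 7.83 h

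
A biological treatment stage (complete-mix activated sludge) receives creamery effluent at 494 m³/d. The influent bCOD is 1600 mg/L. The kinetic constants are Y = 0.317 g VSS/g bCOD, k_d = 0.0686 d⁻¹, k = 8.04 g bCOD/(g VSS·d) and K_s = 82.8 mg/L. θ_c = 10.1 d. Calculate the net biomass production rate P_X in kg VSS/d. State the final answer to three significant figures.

Effluent substrate depends only on kinetics and SRT: S = K_s(1 + k_d θ_c) / [θ_c(Yk − k_d) − 1] = 82.8 × (1 + 0.0686 × 10.1) / [10.1 × (0.317 × 8.04 − 0.0686) − 1] = 140.2 / 24.05 = 5.829 mg/L.
Y_obs = Y / (1 + k_d θ_c) = 0.317 / (1 + 0.0686 × 10.1) = 0.317 / 1.693 = 0.1873.
Mass of bCOD removed per day: Q(S₀ − S) = 494 × 1594 g/m³ = 787.5 kg/d.
P_X = Y_obs · Q(S₀ − S) = 0.1873 × 787.5 = 147.5 kg VSS/d.

P_X ≈ 147 kg VSS/d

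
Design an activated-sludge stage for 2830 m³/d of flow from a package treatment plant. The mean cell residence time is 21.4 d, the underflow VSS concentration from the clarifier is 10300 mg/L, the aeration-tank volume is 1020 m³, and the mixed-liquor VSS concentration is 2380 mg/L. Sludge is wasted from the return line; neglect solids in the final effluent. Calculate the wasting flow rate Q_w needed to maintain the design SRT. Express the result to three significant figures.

Wasting from the return line (neglecting effluent solids): Q_w = V·X / (θ_c·X_r) = 1020 × 2380 / (21.4 × 10300) = 11.01 m³/d.

Q_w ≈ 11.0 m³/d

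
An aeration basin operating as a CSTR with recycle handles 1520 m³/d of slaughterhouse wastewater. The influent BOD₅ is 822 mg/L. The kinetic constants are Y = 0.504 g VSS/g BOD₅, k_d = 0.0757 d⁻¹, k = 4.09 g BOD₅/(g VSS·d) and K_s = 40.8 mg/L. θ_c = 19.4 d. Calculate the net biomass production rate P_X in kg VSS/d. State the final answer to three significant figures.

Effluent substrate depends only on kinetics and SRT: S = K_s(1 + k_d θ_c) / [θ_c(Yk − k_d) − 1] = 40.8 × (1 + 0.0757 × 19.4) / [19.4 × (0.504 × 4.09 − 0.0757) − 1] = 100.7 / 37.52 = 2.684 mg/L.
Correct the yield for decay: Y_obs = Y/(1 + k_d θ_c) = 0.504 / (1 + 0.0757 × 19.4) = 0.504 / 2.469 = 0.2042.
Substrate removed = Q·(S₀ − S) = 1520 m³/d × (822 − 2.68) g/m³ = 1.25×10^6 g/d = 1245 kg/d.
So the net sludge growth is P_X = 0.2042 × 1245 = 254.3 kg VSS/d.

P_X ≈ 254 kg VSS/d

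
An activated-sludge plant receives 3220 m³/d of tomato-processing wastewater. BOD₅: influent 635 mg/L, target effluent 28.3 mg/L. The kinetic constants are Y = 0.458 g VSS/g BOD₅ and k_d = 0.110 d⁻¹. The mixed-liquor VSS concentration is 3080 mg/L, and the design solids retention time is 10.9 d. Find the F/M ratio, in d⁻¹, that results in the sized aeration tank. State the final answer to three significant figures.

F/M ≈ 0.461 d⁻¹

Steady-state biomass mass balance: V·X·(1 + k_d·θ_c) = Y·Q·(S₀ − S)·θ_c, so V = 0.458 × 3220 × (635 − 28.3) × 10.9 / [3080 × (1 + 0.110 × 10.9)] = 9.75×10^6 / 6773 = 1440 m³.
F/M = Q·S₀ / (V·X) = 3220 × 635 / (1440 × 3080) = 0.4610 g BOD₅·(g VSS·d)⁻¹.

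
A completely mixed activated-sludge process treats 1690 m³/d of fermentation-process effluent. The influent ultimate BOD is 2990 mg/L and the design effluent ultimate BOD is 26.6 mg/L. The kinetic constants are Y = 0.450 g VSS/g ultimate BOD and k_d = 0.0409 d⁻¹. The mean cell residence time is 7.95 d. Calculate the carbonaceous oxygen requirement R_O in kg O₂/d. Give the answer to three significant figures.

R_O ≈ 2590 kg O₂/d

Correct the yield for decay: Y_obs = Y/(1 + k_d θ_c) = 0.450 / (1 + 0.0409 × 7.95) = 0.450 / 1.325 = 0.3396.
Substrate removed = Q·(S₀ − S) = 1690 m³/d × (2990 − 26.6) g/m³ = 5.01×10^6 g/d = 5008 kg/d.
P_X = Y_obs·Q·(S₀ − S) = 0.3396 × 5008 = 1701 kg VSS/d.
R_O = Q·ΔS − 1.42 P_X = 5008 − 2415 = 2593 kg O₂/d.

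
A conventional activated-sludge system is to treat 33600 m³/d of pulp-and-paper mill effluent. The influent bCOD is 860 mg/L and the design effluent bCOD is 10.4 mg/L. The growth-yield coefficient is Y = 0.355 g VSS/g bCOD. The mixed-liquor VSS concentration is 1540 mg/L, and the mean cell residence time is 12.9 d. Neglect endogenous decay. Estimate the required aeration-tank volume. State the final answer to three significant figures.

V ≈ 84900 m³

With k_d = 0 the design equation reduces to V = Y Q (S₀−S) θ_c / X = 0.355 × 33600 × (860 − 10.4) × 12.9 / 1540 = 84889 m³.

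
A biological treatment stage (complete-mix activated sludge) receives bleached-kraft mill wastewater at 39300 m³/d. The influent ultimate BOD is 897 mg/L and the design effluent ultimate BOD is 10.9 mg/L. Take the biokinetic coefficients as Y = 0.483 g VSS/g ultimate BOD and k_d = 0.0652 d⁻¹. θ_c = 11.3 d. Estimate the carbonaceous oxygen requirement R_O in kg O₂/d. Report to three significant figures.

R_O ≈ 21100 kg O₂/d

Observed yield with endogenous decay: Y_obs = Y / (1 + k_d·θ_c) = 0.483 / (1 + 0.0652 × 11.3) = 0.483 / 1.737 = 0.2781 g VSS/g ultimate BOD.
Substrate removed = Q·(S₀ − S) = 39300 m³/d × (897 − 10.9) g/m³ = 3.48×10^7 g/d = 34824 kg/d.
Biomass synthesised: P_X = Y_obs × 34824 = 9685 kg VSS/d.
R_O = Q·ΔS − 1.42 P_X = 34824 − 13752 = 21072 kg O₂/d.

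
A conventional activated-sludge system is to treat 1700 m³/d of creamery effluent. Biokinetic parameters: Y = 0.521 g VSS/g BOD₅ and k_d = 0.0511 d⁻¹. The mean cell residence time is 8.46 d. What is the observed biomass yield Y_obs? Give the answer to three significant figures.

Y_obs = Y / (1 + k_d θ_c) = 0.521 / (1 + 0.0511 × 8.46) = 0.521 / 1.432 = 0.3637.

Y_obs ≈ 0.364 g VSS/g BOD₅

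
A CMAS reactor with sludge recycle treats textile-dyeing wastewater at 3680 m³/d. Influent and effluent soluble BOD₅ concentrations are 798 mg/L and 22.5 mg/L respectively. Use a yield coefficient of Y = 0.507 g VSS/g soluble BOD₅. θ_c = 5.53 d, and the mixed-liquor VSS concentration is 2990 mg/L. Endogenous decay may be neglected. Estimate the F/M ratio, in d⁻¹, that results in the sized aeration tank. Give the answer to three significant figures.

V·X = Y·Q·ΔS·θ_c gives V = 0.507 × 3680 × (798 − 22.5) × 5.53 / 2990 = 2676 m³.
F/M = Q·S₀ / (V·X) = 3680 × 798 / (2676 × 2990) = 0.3670 g soluble BOD₅·(g VSS·d)⁻¹.

F/M ≈ 0.367 d⁻¹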